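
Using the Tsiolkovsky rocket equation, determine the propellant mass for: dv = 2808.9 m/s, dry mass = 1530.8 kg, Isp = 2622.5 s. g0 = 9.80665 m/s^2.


ve = Isp * g0 = 2622.5 * 9.80665 = 25717.939625 m/s
mass ratio = exp(dv/ve) = exp(2808.9/25717.939625) = 1.11540713
m_prop = m_dry * (mr - 1) = 1530.8 * (1.11540713 - 1)
m_prop = 176.6652 kg

176.6652 kg


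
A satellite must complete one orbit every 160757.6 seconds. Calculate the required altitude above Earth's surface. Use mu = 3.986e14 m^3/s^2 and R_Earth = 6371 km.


T = 160757.6 s
r = (mu*T^2/(4*pi^2))^(1/3) = (3.986e14 * 160757.6^2 / (4*pi^2))^(1/3)
r = 6.3900883e+07 m = 63900.8834 km
alt = r - R_E = 63900.8834 - 6371 = 57529.8834 km

57529.8834 km


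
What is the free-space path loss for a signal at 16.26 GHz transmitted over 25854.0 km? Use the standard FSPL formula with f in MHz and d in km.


f = 16.26 GHz = 16260.0000 MHz
d = 25854.0 km
FSPL = 32.44 + 20*log10(16260.0000) + 20*log10(25854.0)
FSPL = 32.44 + 84.2224 + 88.2506
FSPL = 204.9130 dB

204.9130 dB


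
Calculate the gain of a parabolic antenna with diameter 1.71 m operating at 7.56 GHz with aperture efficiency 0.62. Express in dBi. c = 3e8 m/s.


lambda = c/f = 3e8 / 7.56e+09 = 0.03968254 m
G = eta*(pi*D/lambda)^2 = 0.62*(pi*1.71/0.03968254)^2
G = 11362.7836 (linear)
G = 10*log10(11362.7836) = 40.5548 dBi

40.5548 dBi


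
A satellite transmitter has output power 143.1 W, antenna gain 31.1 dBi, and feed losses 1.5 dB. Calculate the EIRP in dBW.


Pt = 143.1 W = 21.5564 dBW
EIRP = Pt_dBW + Gt - losses = 21.5564 + 31.1 - 1.5 = 51.1564 dBW

51.1564 dBW


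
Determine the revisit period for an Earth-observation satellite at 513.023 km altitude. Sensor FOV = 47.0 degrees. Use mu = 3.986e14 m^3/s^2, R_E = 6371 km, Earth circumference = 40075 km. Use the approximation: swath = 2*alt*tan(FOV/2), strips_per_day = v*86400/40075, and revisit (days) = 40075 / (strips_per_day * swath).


swath = 2*513.023*tan(0.4101524) = 446.1375 km
v = sqrt(mu/r) = 7609.3488 m/s = 7.6093 km/s
strips/day = v*86400/40075 = 7.6093*86400/40075 = 16.4054
coverage/day = strips * swath = 16.4054 * 446.1375 = 7319.0789 km
revisit = 40075 / 7319.0789 = 5.4754 days

5.4754 days


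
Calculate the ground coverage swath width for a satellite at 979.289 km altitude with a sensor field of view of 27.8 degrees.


FOV = 27.8 deg = 0.4852015 rad
swath = 2 * alt * tan(FOV/2) = 2 * 979.289 * tan(0.2426008)
swath = 2 * 979.289 * 0.247475
swath = 484.6991 km

484.6991 km


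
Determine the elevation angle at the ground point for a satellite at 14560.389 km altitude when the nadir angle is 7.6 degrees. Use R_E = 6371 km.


r = R_E + alt = 20931.3890 km
Law of sines in the satellite / Earth-center / ground-point triangle:
  sin(nadir)/R_E = sin(90 + el)/r  =>  cos(el) = (r/R_E)*sin(nadir)
cos(el) = (20931.3890 / 6371.0000) * sin(7.6 deg) = 0.4345173
el = arccos(0.4345173) = 64.2454 deg
(Earth-central angle = 90 - nadir - el = 18.1546 deg)

64.2454 degrees


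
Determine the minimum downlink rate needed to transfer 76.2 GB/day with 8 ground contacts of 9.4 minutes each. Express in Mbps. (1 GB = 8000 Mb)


total contact time = 8 * 9.4 * 60 = 4512.0000 s
data = 76.2 GB = 609600.0000 Mb
rate = 609600.0000 / 4512.0000 = 135.1064 Mbps

135.1064 Mbps


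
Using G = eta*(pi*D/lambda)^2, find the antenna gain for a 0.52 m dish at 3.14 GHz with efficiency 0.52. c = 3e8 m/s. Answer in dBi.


lambda = c/f = 3e8 / 3.14e+09 = 0.0955414 m
G = eta*(pi*D/lambda)^2 = 0.52*(pi*0.52/0.0955414)^2
G = 152.0290 (linear)
G = 10*log10(152.0290) = 21.8193 dBi

21.8193 dBi


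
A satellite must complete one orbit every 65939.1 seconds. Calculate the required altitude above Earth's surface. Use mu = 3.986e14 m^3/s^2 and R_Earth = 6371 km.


T = 65939.1 s
r = (mu*T^2/(4*pi^2))^(1/3) = (3.986e14 * 65939.1^2 / (4*pi^2))^(1/3)
r = 3.5276693e+07 m = 35276.6928 km
alt = r - R_E = 35276.6928 - 6371 = 28905.6928 km

28905.6928 km


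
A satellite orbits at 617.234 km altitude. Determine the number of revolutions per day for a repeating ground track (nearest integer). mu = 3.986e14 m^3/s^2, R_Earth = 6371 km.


r = 6.988234e+06 m
T = 2*pi*sqrt(r^3/mu) = 5813.8307 s = 96.8972 min
revs/day = 1440 / 96.8972 = 14.8611
Rounded: 15 revolutions per day

15 revolutions per day


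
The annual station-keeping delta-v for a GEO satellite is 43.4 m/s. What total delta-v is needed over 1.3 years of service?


dV = rate * years = 43.4 * 1.3
dV = 56.4200 m/s

56.4200 m/s


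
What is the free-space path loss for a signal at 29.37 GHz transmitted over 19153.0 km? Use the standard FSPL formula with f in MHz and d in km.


f = 29.37 GHz = 29370.0000 MHz
d = 19153.0 km
FSPL = 32.44 + 20*log10(29370.0000) + 20*log10(19153.0)
FSPL = 32.44 + 89.3581 + 85.6447
FSPL = 207.4428 dB

207.4428 dB


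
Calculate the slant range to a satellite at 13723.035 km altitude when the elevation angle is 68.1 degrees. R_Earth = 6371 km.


h = 13723.035 km, el = 68.1 deg
d = -R_E*sin(el) + sqrt((R_E*sin(el))^2 + 2*R_E*h + h^2)
d = -6371.0000*sin(1.1886) + sqrt((6371.0000*0.9278363)^2 + 2*6371.0000*13723.035 + 13723.035^2)
d = 14041.7855 km

14041.7855 km


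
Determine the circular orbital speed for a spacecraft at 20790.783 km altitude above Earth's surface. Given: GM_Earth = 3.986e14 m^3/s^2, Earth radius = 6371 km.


r = R_E + alt = 6371.0 + 20790.783 = 27161.7830 km = 2.7161783e+07 m
v = sqrt(mu/r) = sqrt(3.986e14 / 2.7161783e+07) = 3830.8003 m/s = 3.8308 km/s

3.8308 km/s


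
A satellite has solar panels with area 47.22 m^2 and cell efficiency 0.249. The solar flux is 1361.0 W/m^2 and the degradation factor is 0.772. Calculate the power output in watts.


P = area * eta * S * degradation
P = 47.22 * 0.249 * 1361.0 * 0.772
P = 12353.8054 W

12353.8054 W


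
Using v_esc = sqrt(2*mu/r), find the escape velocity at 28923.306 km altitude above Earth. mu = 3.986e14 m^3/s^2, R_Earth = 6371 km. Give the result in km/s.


r = 6371.0 + 28923.306 = 35294.3060 km = 3.5294306e+07 m
v_esc = sqrt(2*mu/r) = sqrt(2*3.986e14 / 3.5294306e+07)
v_esc = 4752.6006 m/s = 4.7526 km/s

4.7526 km/s


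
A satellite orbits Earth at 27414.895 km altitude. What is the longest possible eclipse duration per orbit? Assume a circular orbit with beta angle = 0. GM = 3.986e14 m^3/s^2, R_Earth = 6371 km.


r = 33785.8950 km
T = 1030.0614 min
Eclipse fraction = arcsin(R_E/r)/pi = arcsin(6371.0000/33785.8950)/pi
= arcsin(0.1885698)/pi = 0.06038518
Eclipse duration = 0.06038518 * 1030.0614 = 62.2004 min

62.2004 minutes


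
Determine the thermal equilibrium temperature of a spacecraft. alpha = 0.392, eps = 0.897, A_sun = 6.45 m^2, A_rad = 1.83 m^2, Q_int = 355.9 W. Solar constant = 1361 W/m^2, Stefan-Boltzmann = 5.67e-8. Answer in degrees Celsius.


Numerator = alpha*S*A_sun + Q_int = 0.392*1361*6.45 + 355.9 = 3797.0524 W
Denominator = eps*sigma*A_rad = 0.897*5.67e-8*1.83 = 9.3073617e-08 W/K^4
T^4 = 4.0796227e+10 K^4
T = 449.4227 K = 176.2727 C

176.2727 degrees Celsius


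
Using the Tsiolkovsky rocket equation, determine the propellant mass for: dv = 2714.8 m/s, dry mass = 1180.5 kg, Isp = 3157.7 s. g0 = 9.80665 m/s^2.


ve = Isp * g0 = 3157.7 * 9.80665 = 30966.458705 m/s
mass ratio = exp(dv/ve) = exp(2714.8/30966.458705) = 1.09162679
m_prop = m_dry * (mr - 1) = 1180.5 * (1.09162679 - 1)
m_prop = 108.1654 kg

108.1654 kg


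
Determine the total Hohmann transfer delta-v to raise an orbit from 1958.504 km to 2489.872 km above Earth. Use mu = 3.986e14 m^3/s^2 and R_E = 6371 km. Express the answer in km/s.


r1 = 8329.5040 km = 8.329504e+06 m
r2 = 8860.8720 km = 8.860872e+06 m
dv1 = sqrt(mu/r1)*(sqrt(2*r2/(r1+r2)) - 1) = 106.1014 m/s
dv2 = sqrt(mu/r2)*(1 - sqrt(2*r1/(r1+r2))) = 104.4735 m/s
total dv = |dv1| + |dv2| = 106.1014 + 104.4735 = 210.5749 m/s = 0.2105749 km/s

0.2106 km/s


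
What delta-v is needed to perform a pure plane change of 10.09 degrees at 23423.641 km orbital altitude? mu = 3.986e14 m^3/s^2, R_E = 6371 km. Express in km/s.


r = 29794.6410 km = 2.9794641e+07 m
V = sqrt(mu/r) = 3657.6283 m/s
di = 10.09 deg = 0.1761037 rad
dV = 2*V*sin(di/2) = 2*3657.6283*sin(0.08805186)
dV = 643.2900 m/s = 0.64329 km/s

0.6433 km/s


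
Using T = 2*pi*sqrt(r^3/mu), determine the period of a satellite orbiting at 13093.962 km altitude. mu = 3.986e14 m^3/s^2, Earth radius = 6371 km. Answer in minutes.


r = 19464.9620 km = 1.9464962e+07 m
T = 2*pi*sqrt(r^3/mu) = 2*pi*sqrt(7.3749772e+21 / 3.986e14)
T = 27026.6092 s = 450.4435 min

450.4435 minutes


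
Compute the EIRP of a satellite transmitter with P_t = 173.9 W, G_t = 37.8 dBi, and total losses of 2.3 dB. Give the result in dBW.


Pt = 173.9 W = 22.4030 dBW
EIRP = Pt_dBW + Gt - losses = 22.4030 + 37.8 - 2.3 = 57.9030 dBW

57.9030 dBW


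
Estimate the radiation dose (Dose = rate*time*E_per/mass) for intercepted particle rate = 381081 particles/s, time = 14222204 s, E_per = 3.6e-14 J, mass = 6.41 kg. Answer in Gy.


Total energy deposited = rate * time * E_per
  = 381081 * 14222204 * 3.6e-14 = 0.1951132 J
Dose = E_total / mass = 0.1951132 / 6.41
Dose = 0.03043888 Gy

0.0304 Gy


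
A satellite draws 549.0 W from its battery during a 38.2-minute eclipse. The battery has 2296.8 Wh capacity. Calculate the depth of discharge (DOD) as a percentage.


E_used = P * t / 60 = 549.0 * 38.2 / 60 = 349.5300 Wh
DOD = E_used / E_total * 100 = 349.5300 / 2296.8 * 100
DOD = 15.2181 %

15.2181 %


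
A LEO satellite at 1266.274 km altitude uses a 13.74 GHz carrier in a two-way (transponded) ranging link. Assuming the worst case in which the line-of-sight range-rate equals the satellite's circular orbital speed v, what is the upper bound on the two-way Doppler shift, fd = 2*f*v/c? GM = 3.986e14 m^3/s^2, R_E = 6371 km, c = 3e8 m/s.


r = 7.637274e+06 m
v = sqrt(mu/r) = 7224.3614 m/s (worst-case radial velocity)
f = 13.74 GHz = 1.374e+10 Hz
fd = 2*f*v/c = 2*1.374e+10*7224.3614/3.0e+08
fd = 661751.5008 Hz

661751.5008 Hz


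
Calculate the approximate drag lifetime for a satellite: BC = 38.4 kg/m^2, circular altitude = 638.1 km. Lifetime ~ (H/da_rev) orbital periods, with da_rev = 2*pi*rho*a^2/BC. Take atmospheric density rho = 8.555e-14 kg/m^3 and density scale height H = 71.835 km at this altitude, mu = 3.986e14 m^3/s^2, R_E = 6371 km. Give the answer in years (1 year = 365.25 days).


a = R_E + alt = 7009.1000 km = 7.0091e+06 m
da_rev = 2*pi*rho*a^2/BC = 2*pi*8.555e-14*(7.0091e+06)^2/38.4 = 0.68769073 m per revolution
N = H/da_rev = 71835.0000 m / 0.68769073 m = 104458.2933 revolutions
P = 2*pi*sqrt(a^3/mu) = 5839.8892 s
lifetime = N*P = 104458.2933 * 5839.8892 = 6.1002486e+08 s = 7060.4729 days
years = 7060.4729 / 365.25 = 19.3305 years

19.3305 years


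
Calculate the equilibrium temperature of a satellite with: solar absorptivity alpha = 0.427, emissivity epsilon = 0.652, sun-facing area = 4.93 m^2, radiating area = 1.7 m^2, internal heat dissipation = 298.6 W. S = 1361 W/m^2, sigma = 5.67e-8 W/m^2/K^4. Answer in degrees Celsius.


Numerator = alpha*S*A_sun + Q_int = 0.427*1361*4.93 + 298.6 = 3163.6547 W
Denominator = eps*sigma*A_rad = 0.652*5.67e-8*1.7 = 6.284628e-08 W/K^4
T^4 = 5.033957e+10 K^4
T = 473.6716 K = 200.5216 C

200.5216 degrees Celsius


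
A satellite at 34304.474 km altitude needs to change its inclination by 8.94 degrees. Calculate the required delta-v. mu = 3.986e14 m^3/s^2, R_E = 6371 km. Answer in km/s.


r = 40675.4740 km = 4.0675474e+07 m
V = sqrt(mu/r) = 3130.4180 m/s
di = 8.94 deg = 0.1560324 rad
dV = 2*V*sin(di/2) = 2*3130.4180*sin(0.07801622)
dV = 487.9514 m/s = 0.4879514 km/s

0.4880 km/s


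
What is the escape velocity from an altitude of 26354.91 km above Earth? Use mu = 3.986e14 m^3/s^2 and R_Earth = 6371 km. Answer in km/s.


r = 6371.0 + 26354.91 = 32725.9100 km = 3.272591e+07 m
v_esc = sqrt(2*mu/r) = sqrt(2*3.986e14 / 3.272591e+07)
v_esc = 4935.5753 m/s = 4.9356 km/s

4.9356 km/s


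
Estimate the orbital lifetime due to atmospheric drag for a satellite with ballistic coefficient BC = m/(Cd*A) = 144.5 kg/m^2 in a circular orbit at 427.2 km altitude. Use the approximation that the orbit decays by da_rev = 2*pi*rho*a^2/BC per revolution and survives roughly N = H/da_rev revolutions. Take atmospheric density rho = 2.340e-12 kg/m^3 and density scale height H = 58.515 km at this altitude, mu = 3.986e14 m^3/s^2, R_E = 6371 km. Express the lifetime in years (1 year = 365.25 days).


a = R_E + alt = 6798.2000 km = 6.7982e+06 m
da_rev = 2*pi*rho*a^2/BC = 2*pi*2.340e-12*(6.7982e+06)^2/144.5 = 4.702359 m per revolution
N = H/da_rev = 58515.0000 m / 4.702359 m = 12443.7551 revolutions
P = 2*pi*sqrt(a^3/mu) = 5578.3033 s
lifetime = N*P = 12443.7551 * 5578.3033 = 6.9415041e+07 s = 803.4148 days
years = 803.4148 / 365.25 = 2.1996 years

2.1996 years


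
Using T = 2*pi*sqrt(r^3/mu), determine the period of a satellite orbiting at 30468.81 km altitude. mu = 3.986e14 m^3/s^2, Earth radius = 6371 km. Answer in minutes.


r = 36839.8100 km = 3.683981e+07 m
T = 2*pi*sqrt(r^3/mu) = 2*pi*sqrt(4.9997944e+22 / 3.986e14)
T = 70369.9583 s = 1172.8326 min

1172.8326 minutes


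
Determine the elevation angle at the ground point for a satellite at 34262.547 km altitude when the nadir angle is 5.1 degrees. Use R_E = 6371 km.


r = R_E + alt = 40633.5470 km
Law of sines in the satellite / Earth-center / ground-point triangle:
  sin(nadir)/R_E = sin(90 + el)/r  =>  cos(el) = (r/R_E)*sin(nadir)
cos(el) = (40633.5470 / 6371.0000) * sin(5.1 deg) = 0.5669582
el = arccos(0.5669582) = 55.4616 deg
(Earth-central angle = 90 - nadir - el = 29.4384 deg)

55.4616 degrees


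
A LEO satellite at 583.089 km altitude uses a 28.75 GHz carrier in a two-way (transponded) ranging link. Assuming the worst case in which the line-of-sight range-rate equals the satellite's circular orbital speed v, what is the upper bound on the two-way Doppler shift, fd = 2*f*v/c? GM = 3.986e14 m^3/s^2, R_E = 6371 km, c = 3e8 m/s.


r = 6.954089e+06 m
v = sqrt(mu/r) = 7570.9177 m/s (worst-case radial velocity)
f = 28.75 GHz = 2.875e+10 Hz
fd = 2*f*v/c = 2*2.875e+10*7570.9177/3.0e+08
fd = 1.4510926e+06 Hz

1.4511e+06 Hz


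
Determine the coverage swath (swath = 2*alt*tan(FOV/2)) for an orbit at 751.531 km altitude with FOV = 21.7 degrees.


FOV = 21.7 deg = 0.3787364 rad
swath = 2 * alt * tan(FOV/2) = 2 * 751.531 * tan(0.1893682)
swath = 2 * 751.531 * 0.1916648
swath = 288.0840 km

288.0840 km


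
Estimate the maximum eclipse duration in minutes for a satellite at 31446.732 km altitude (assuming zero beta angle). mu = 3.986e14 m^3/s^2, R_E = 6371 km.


r = 37817.7320 km
T = 1219.8409 min
Eclipse fraction = arcsin(R_E/r)/pi = arcsin(6371.0000/37817.7320)/pi
= arcsin(0.1684659)/pi = 0.05388132
Eclipse duration = 0.05388132 * 1219.8409 = 65.7266 min

65.7266 minutes


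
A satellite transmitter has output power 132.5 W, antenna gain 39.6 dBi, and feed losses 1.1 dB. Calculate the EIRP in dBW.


Pt = 132.5 W = 21.2222 dBW
EIRP = Pt_dBW + Gt - losses = 21.2222 + 39.6 - 1.1 = 59.7222 dBW

59.7222 dBW


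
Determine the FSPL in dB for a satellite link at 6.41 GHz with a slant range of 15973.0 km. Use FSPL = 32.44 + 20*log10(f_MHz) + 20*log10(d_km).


f = 6.41 GHz = 6410.0000 MHz
d = 15973.0 km
FSPL = 32.44 + 20*log10(6410.0000) + 20*log10(15973.0)
FSPL = 32.44 + 76.1372 + 84.0677
FSPL = 192.6449 dB

192.6449 dB


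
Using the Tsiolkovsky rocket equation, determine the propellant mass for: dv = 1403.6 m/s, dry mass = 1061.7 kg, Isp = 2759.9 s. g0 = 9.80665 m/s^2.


ve = Isp * g0 = 2759.9 * 9.80665 = 27065.373335 m/s
mass ratio = exp(dv/ve) = exp(1403.6/27065.373335) = 1.05322788
m_prop = m_dry * (mr - 1) = 1061.7 * (1.05322788 - 1)
m_prop = 56.5120 kg

56.5120 kg


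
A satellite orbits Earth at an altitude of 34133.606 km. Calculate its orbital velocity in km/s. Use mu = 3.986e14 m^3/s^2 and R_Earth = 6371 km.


r = R_E + alt = 6371.0 + 34133.606 = 40504.6060 km = 4.0504606e+07 m
v = sqrt(mu/r) = sqrt(3.986e14 / 4.0504606e+07) = 3137.0139 m/s = 3.1370 km/s

3.1370 km/s


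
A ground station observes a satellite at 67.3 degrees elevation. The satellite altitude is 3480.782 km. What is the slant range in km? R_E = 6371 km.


h = 3480.782 km, el = 67.3 deg
d = -R_E*sin(el) + sqrt((R_E*sin(el))^2 + 2*R_E*h + h^2)
d = -6371.0000*sin(1.1746) + sqrt((6371.0000*0.9225381)^2 + 2*6371.0000*3480.782 + 3480.782^2)
d = 3662.5758 km

3662.5758 km


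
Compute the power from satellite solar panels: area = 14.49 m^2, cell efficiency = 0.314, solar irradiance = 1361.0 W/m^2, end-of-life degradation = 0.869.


P = area * eta * S * degradation
P = 14.49 * 0.314 * 1361.0 * 0.869
P = 5381.1604 W

5381.1604 W


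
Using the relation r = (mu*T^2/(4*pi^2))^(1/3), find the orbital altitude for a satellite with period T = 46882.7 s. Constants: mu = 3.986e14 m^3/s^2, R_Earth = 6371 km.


T = 46882.7 s
r = (mu*T^2/(4*pi^2))^(1/3) = (3.986e14 * 46882.7^2 / (4*pi^2))^(1/3)
r = 2.8101808e+07 m = 28101.8080 km
alt = r - R_E = 28101.8080 - 6371 = 21730.8080 km

21730.8080 km


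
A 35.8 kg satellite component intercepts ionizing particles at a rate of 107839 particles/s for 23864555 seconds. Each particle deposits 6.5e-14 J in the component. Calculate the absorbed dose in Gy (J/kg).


Total energy deposited = rate * time * E_per
  = 107839 * 23864555 * 6.5e-14 = 0.1672794 J
Dose = E_total / mass = 0.1672794 / 35.8
Dose = 0.00467261 Gy

0.0047 Gy


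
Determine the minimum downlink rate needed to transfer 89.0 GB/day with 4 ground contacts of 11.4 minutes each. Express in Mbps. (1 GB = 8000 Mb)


total contact time = 4 * 11.4 * 60 = 2736.0000 s
data = 89.0 GB = 712000.0000 Mb
rate = 712000.0000 / 2736.0000 = 260.2339 Mbps

260.2339 Mbps


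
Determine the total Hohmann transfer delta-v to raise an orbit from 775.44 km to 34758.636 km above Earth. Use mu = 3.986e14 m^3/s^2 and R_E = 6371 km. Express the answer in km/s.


r1 = 7146.4400 km = 7.14644e+06 m
r2 = 41129.6360 km = 4.1129636e+07 m
dv1 = sqrt(mu/r1)*(sqrt(2*r2/(r1+r2)) - 1) = 2280.4442 m/s
dv2 = sqrt(mu/r2)*(1 - sqrt(2*r1/(r1+r2))) = 1419.1971 m/s
total dv = |dv1| + |dv2| = 2280.4442 + 1419.1971 = 3699.6413 m/s = 3.6996 km/s

3.6996 km/s


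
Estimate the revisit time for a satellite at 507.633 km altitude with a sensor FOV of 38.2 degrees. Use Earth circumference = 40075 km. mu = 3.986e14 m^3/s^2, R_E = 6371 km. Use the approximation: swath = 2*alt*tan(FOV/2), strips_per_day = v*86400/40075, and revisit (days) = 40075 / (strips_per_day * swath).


swath = 2*507.633*tan(0.3333579) = 351.5674 km
v = sqrt(mu/r) = 7612.3295 m/s = 7.6123 km/s
strips/day = v*86400/40075 = 7.6123*86400/40075 = 16.4119
coverage/day = strips * swath = 16.4119 * 351.5674 = 5769.8743 km
revisit = 40075 / 5769.8743 = 6.9456 days

6.9456 days


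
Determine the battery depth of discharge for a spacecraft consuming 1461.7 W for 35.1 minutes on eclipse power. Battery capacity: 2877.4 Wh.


E_used = P * t / 60 = 1461.7 * 35.1 / 60 = 855.0945 Wh
DOD = E_used / E_total * 100 = 855.0945 / 2877.4 * 100
DOD = 29.7176 %

29.7176 %


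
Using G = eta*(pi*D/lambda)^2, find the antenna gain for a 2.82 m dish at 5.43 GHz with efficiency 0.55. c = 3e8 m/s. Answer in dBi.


lambda = c/f = 3e8 / 5.43e+09 = 0.05524862 m
G = eta*(pi*D/lambda)^2 = 0.55*(pi*2.82/0.05524862)^2
G = 14142.2269 (linear)
G = 10*log10(14142.2269) = 41.5052 dBi

41.5052 dBi


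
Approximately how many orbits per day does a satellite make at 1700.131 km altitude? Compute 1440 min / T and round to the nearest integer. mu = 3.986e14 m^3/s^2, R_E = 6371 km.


r = 8.071131e+06 m
T = 2*pi*sqrt(r^3/mu) = 7216.2707 s = 120.2712 min
revs/day = 1440 / 120.2712 = 11.9729
Rounded: 12 revolutions per day

12 revolutions per day


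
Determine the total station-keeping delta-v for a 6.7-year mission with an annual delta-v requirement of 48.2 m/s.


dV = rate * years = 48.2 * 6.7
dV = 322.9400 m/s

322.9400 m/s


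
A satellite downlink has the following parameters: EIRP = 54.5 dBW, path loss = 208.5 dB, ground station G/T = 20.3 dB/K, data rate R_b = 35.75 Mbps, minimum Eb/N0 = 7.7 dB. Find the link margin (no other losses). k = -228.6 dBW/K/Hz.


C/N0 = EIRP - FSPL + G/T - k = 54.5 - 208.5 + 20.3 - (-228.6)
C/N0 = 94.9000 dB-Hz
R_b = 35.75 Mbps = 3.575e+07 bps -> 10*log10(R_b) = 75.5328 dB-Hz
Eb/N0 = C/N0 - 10*log10(R_b) = 94.9000 - 75.5328 = 19.3672 dB
Margin = Eb/N0 - Eb/N0_req = 19.3672 - 7.7 = 11.6672 dB (link closes)

11.6672 dB


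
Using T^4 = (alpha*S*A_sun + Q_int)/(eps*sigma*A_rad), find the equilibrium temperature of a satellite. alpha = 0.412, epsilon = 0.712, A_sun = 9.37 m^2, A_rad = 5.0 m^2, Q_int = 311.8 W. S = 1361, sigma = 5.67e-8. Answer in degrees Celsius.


Numerator = alpha*S*A_sun + Q_int = 0.412*1361*9.37 + 311.8 = 5565.8588 W
Denominator = eps*sigma*A_rad = 0.712*5.67e-8*5.0 = 2.01852e-07 W/K^4
T^4 = 2.7573959e+10 K^4
T = 407.4973 K = 134.3473 C

134.3473 degrees Celsius


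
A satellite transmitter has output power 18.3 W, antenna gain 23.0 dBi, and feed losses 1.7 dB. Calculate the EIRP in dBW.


Pt = 18.3 W = 12.6245 dBW
EIRP = Pt_dBW + Gt - losses = 12.6245 + 23.0 - 1.7 = 33.9245 dBW

33.9245 dBW


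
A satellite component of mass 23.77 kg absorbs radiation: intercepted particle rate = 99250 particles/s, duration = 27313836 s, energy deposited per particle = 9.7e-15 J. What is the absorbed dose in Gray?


Total energy deposited = rate * time * E_per
  = 99250 * 27313836 * 9.7e-15 = 0.02629571 J
Dose = E_total / mass = 0.02629571 / 23.77
Dose = 0.001106256 Gy

0.0011 Gy


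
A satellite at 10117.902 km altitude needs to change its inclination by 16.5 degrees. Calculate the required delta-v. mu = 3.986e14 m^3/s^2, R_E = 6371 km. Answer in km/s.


r = 16488.9020 km = 1.6488902e+07 m
V = sqrt(mu/r) = 4916.6895 m/s
di = 16.5 deg = 0.2879793 rad
dV = 2*V*sin(di/2) = 2*4916.6895*sin(0.1439897)
dV = 1411.0173 m/s = 1.4110 km/s

1.4110 km/s


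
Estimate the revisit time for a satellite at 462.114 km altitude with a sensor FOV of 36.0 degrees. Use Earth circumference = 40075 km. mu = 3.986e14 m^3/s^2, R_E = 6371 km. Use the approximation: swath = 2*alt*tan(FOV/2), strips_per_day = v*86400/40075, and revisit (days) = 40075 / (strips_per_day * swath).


swath = 2*462.114*tan(0.3141593) = 300.2999 km
v = sqrt(mu/r) = 7637.6423 m/s = 7.6376 km/s
strips/day = v*86400/40075 = 7.6376*86400/40075 = 16.4664
coverage/day = strips * swath = 16.4664 * 300.2999 = 4944.8678 km
revisit = 40075 / 4944.8678 = 8.1044 days

8.1044 days


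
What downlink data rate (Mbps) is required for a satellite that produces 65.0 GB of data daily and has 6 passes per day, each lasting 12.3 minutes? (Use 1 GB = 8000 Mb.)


total contact time = 6 * 12.3 * 60 = 4428.0000 s
data = 65.0 GB = 520000.0000 Mb
rate = 520000.0000 / 4428.0000 = 117.4345 Mbps

117.4345 Mbps


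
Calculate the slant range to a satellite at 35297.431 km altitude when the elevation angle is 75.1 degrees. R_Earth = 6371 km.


h = 35297.431 km, el = 75.1 deg
d = -R_E*sin(el) + sqrt((R_E*sin(el))^2 + 2*R_E*h + h^2)
d = -6371.0000*sin(1.3107) + sqrt((6371.0000*0.9663761)^2 + 2*6371.0000*35297.431 + 35297.431^2)
d = 35479.4338 km

35479.4338 km


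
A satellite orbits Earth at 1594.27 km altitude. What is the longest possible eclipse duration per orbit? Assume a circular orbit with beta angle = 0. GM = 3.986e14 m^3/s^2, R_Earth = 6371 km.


r = 7965.2700 km
T = 117.9127 min
Eclipse fraction = arcsin(R_E/r)/pi = arcsin(6371.0000/7965.2700)/pi
= arcsin(0.7998473)/pi = 0.2950863
Eclipse duration = 0.2950863 * 117.9127 = 34.7944 min

34.7944 minutes


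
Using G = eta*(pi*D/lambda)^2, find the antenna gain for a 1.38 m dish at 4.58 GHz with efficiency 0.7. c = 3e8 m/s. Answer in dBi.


lambda = c/f = 3e8 / 4.58e+09 = 0.06550218 m
G = eta*(pi*D/lambda)^2 = 0.7*(pi*1.38/0.06550218)^2
G = 3066.5101 (linear)
G = 10*log10(3066.5101) = 34.8664 dBi

34.8664 dBi


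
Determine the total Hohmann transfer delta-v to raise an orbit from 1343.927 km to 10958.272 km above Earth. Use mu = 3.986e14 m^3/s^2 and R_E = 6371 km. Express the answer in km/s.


r1 = 7714.9270 km = 7.714927e+06 m
r2 = 17329.2720 km = 1.7329272e+07 m
dv1 = sqrt(mu/r1)*(sqrt(2*r2/(r1+r2)) - 1) = 1267.8808 m/s
dv2 = sqrt(mu/r2)*(1 - sqrt(2*r1/(r1+r2))) = 1031.5052 m/s
total dv = |dv1| + |dv2| = 1267.8808 + 1031.5052 = 2299.3860 m/s = 2.2994 km/s

2.2994 km/s


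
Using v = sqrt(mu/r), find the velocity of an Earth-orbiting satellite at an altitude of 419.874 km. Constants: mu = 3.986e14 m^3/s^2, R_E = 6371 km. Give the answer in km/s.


r = R_E + alt = 6371.0 + 419.874 = 6790.8740 km = 6.790874e+06 m
v = sqrt(mu/r) = sqrt(3.986e14 / 6.790874e+06) = 7661.3590 m/s = 7.6614 km/s

7.6614 km/s


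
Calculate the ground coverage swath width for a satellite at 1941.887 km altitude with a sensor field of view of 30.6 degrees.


FOV = 30.6 deg = 0.5340708 rad
swath = 2 * alt * tan(FOV/2) = 2 * 1941.887 * tan(0.2670354)
swath = 2 * 1941.887 * 0.273569
swath = 1062.4803 km

1062.4803 km


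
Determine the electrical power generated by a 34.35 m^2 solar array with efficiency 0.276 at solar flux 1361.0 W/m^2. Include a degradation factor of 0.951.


P = area * eta * S * degradation
P = 34.35 * 0.276 * 1361.0 * 0.951
P = 12270.8449 W

12270.8449 W


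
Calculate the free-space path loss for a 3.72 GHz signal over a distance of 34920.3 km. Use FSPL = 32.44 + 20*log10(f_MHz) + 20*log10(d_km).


f = 3.72 GHz = 3720.0000 MHz
d = 34920.3 km
FSPL = 32.44 + 20*log10(3720.0000) + 20*log10(34920.3)
FSPL = 32.44 + 71.4109 + 90.8616
FSPL = 194.7124 dB

194.7124 dB


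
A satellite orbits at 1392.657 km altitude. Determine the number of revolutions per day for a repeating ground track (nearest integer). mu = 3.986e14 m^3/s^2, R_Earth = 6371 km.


r = 7.763657e+06 m
T = 2*pi*sqrt(r^3/mu) = 6807.8618 s = 113.4644 min
revs/day = 1440 / 113.4644 = 12.6912
Rounded: 13 revolutions per day

13 revolutions per day


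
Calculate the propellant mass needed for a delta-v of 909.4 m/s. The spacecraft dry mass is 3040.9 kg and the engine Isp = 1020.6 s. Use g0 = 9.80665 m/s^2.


ve = Isp * g0 = 1020.6 * 9.80665 = 10008.666990 m/s
mass ratio = exp(dv/ve) = exp(909.4/10008.666990) = 1.09511705
m_prop = m_dry * (mr - 1) = 3040.9 * (1.09511705 - 1)
m_prop = 289.2414 kg

289.2414 kg


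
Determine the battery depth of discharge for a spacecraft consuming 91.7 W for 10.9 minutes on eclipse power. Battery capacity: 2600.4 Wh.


E_used = P * t / 60 = 91.7 * 10.9 / 60 = 16.6588 Wh
DOD = E_used / E_total * 100 = 16.6588 / 2600.4 * 100
DOD = 0.6406258 %

0.6406 %


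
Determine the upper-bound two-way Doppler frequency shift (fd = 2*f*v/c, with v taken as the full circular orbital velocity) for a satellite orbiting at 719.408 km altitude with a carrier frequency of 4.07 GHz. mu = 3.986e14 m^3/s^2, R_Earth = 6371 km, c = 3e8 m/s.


r = 7.090408e+06 m
v = sqrt(mu/r) = 7497.7859 m/s (worst-case radial velocity)
f = 4.07 GHz = 4.07e+09 Hz
fd = 2*f*v/c = 2*4.07e+09*7497.7859/3.0e+08
fd = 203439.9237 Hz

203439.9237 Hz


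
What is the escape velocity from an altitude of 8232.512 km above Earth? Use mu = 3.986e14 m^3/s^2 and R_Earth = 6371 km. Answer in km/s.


r = 6371.0 + 8232.512 = 14603.5120 km = 1.4603512e+07 m
v_esc = sqrt(2*mu/r) = sqrt(2*3.986e14 / 1.4603512e+07)
v_esc = 7388.4781 m/s = 7.3885 km/s

7.3885 km/s


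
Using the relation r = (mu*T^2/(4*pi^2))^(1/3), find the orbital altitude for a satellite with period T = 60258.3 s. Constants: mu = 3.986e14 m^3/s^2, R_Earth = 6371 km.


T = 60258.3 s
r = (mu*T^2/(4*pi^2))^(1/3) = (3.986e14 * 60258.3^2 / (4*pi^2))^(1/3)
r = 3.3220317e+07 m = 33220.3168 km
alt = r - R_E = 33220.3168 - 6371 = 26849.3168 km

26849.3168 km


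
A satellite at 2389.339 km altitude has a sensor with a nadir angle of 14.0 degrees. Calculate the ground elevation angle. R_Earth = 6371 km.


r = R_E + alt = 8760.3390 km
Law of sines in the satellite / Earth-center / ground-point triangle:
  sin(nadir)/R_E = sin(90 + el)/r  =>  cos(el) = (r/R_E)*sin(nadir)
cos(el) = (8760.3390 / 6371.0000) * sin(14.0 deg) = 0.3326507
el = arccos(0.3326507) = 70.5703 deg
(Earth-central angle = 90 - nadir - el = 5.4297 deg)

70.5703 degrees


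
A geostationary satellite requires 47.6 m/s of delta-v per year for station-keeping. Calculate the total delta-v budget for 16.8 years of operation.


dV = rate * years = 47.6 * 16.8
dV = 799.6800 m/s

799.6800 m/s


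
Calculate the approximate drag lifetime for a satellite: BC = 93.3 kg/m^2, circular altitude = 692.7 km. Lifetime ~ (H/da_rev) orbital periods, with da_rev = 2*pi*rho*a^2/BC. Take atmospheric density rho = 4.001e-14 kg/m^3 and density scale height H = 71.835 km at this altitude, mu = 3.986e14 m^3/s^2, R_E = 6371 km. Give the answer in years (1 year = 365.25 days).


a = R_E + alt = 7063.7000 km = 7.0637e+06 m
da_rev = 2*pi*rho*a^2/BC = 2*pi*4.001e-14*(7.0637e+06)^2/93.3 = 0.134440856 m per revolution
N = H/da_rev = 71835.0000 m / 0.134440856 m = 534324.1797 revolutions
P = 2*pi*sqrt(a^3/mu) = 5908.2599 s
lifetime = N*P = 534324.1797 * 5908.2599 = 3.1569261e+09 s = 36538.4967 days
years = 36538.4967 / 365.25 = 100.0370 years

100.0370 years


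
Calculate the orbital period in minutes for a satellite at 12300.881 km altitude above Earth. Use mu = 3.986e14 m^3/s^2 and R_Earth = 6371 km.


r = 18671.8810 km = 1.8671881e+07 m
T = 2*pi*sqrt(r^3/mu) = 2*pi*sqrt(6.5097485e+21 / 3.986e14)
T = 25391.7906 s = 423.1965 min

423.1965 minutes


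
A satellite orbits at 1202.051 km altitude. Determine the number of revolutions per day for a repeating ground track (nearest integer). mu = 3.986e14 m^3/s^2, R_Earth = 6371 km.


r = 7.573051e+06 m
T = 2*pi*sqrt(r^3/mu) = 6558.6966 s = 109.3116 min
revs/day = 1440 / 109.3116 = 13.1733
Rounded: 13 revolutions per day

13 revolutions per day


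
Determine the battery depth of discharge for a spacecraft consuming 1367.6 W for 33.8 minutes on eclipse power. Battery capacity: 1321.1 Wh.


E_used = P * t / 60 = 1367.6 * 33.8 / 60 = 770.4147 Wh
DOD = E_used / E_total * 100 = 770.4147 / 1321.1 * 100
DOD = 58.3162 %

58.3162 %


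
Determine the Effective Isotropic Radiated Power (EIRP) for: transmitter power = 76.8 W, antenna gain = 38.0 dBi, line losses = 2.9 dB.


Pt = 76.8 W = 18.8536 dBW
EIRP = Pt_dBW + Gt - losses = 18.8536 + 38.0 - 2.9 = 53.9536 dBW

53.9536 dBW


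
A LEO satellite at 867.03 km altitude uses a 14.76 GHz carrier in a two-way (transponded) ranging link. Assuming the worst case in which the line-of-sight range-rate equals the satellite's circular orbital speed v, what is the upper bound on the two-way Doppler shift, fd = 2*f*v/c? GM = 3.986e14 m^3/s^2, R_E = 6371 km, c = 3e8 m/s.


r = 7.23803e+06 m
v = sqrt(mu/r) = 7420.9321 m/s (worst-case radial velocity)
f = 14.76 GHz = 1.476e+10 Hz
fd = 2*f*v/c = 2*1.476e+10*7420.9321/3.0e+08
fd = 730219.7184 Hz

730219.7184 Hz


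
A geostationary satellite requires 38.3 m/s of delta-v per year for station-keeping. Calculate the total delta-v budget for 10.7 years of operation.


dV = rate * years = 38.3 * 10.7
dV = 409.8100 m/s

409.8100 m/s


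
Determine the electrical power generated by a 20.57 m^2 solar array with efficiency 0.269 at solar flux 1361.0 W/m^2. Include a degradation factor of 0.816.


P = area * eta * S * degradation
P = 20.57 * 0.269 * 1361.0 * 0.816
P = 6145.1835 W

6145.1835 W


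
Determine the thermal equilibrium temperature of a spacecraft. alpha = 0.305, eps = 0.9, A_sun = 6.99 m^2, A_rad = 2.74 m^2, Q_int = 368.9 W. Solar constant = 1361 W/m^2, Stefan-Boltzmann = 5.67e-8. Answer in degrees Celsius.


Numerator = alpha*S*A_sun + Q_int = 0.305*1361*6.99 + 368.9 = 3270.4840 W
Denominator = eps*sigma*A_rad = 0.9*5.67e-8*2.74 = 1.398222e-07 W/K^4
T^4 = 2.3390305e+10 K^4
T = 391.0740 K = 117.9240 C

117.9240 degrees Celsius


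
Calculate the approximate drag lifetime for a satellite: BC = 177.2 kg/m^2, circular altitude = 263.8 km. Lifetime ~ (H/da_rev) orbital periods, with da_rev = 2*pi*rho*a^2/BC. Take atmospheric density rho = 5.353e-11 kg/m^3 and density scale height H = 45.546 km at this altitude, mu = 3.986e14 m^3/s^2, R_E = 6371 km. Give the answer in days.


a = R_E + alt = 6634.8000 km = 6.6348e+06 m
da_rev = 2*pi*rho*a^2/BC = 2*pi*5.353e-11*(6.6348e+06)^2/177.2 = 83.554350 m per revolution
N = H/da_rev = 45546.0000 m / 83.554350 m = 545.1063 revolutions
P = 2*pi*sqrt(a^3/mu) = 5378.3985 s
lifetime = N*P = 545.1063 * 5378.3985 = 2.9317987e+06 s = 33.9329 days

33.9329 days


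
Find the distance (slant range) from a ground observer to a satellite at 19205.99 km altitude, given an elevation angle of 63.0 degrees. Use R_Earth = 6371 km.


h = 19205.99 km, el = 63.0 deg
d = -R_E*sin(el) + sqrt((R_E*sin(el))^2 + 2*R_E*h + h^2)
d = -6371.0000*sin(1.0996) + sqrt((6371.0000*0.8910065)^2 + 2*6371.0000*19205.99 + 19205.99^2)
d = 19736.3192 km

19736.3192 km


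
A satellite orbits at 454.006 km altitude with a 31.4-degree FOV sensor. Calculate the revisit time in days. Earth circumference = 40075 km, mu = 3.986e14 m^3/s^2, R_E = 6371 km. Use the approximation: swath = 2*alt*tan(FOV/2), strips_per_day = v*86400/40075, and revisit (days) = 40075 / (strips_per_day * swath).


swath = 2*454.006*tan(0.2740167) = 255.2307 km
v = sqrt(mu/r) = 7642.1776 m/s = 7.6422 km/s
strips/day = v*86400/40075 = 7.6422*86400/40075 = 16.4762
coverage/day = strips * swath = 16.4762 * 255.2307 = 4205.2342 km
revisit = 40075 / 4205.2342 = 9.5298 days

9.5298 days


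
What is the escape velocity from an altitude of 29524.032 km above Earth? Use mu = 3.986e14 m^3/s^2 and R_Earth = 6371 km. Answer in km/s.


r = 6371.0 + 29524.032 = 35895.0320 km = 3.5895032e+07 m
v_esc = sqrt(2*mu/r) = sqrt(2*3.986e14 / 3.5895032e+07)
v_esc = 4712.6640 m/s = 4.7127 km/s

4.7127 km/s


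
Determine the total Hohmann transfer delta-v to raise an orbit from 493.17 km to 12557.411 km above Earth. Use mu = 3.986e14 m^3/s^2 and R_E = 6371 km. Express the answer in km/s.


r1 = 6864.1700 km = 6.86417e+06 m
r2 = 18928.4110 km = 1.8928411e+07 m
dv1 = sqrt(mu/r1)*(sqrt(2*r2/(r1+r2)) - 1) = 1611.7297 m/s
dv2 = sqrt(mu/r2)*(1 - sqrt(2*r1/(r1+r2))) = 1241.0260 m/s
total dv = |dv1| + |dv2| = 1611.7297 + 1241.0260 = 2852.7557 m/s = 2.8528 km/s

2.8528 km/s


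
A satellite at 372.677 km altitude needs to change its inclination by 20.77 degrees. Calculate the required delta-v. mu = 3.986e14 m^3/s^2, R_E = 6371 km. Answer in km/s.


r = 6743.6770 km = 6.743677e+06 m
V = sqrt(mu/r) = 7688.1220 m/s
di = 20.77 deg = 0.3625049 rad
dV = 2*V*sin(di/2) = 2*7688.1220*sin(0.1812524)
dV = 2771.7470 m/s = 2.7717 km/s

2.7717 km/s


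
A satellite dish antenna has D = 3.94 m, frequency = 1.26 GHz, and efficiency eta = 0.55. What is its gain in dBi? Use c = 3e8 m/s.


lambda = c/f = 3e8 / 1.26e+09 = 0.2380952 m
G = eta*(pi*D/lambda)^2 = 0.55*(pi*3.94/0.2380952)^2
G = 1486.4608 (linear)
G = 10*log10(1486.4608) = 31.7215 dBi

31.7215 dBi


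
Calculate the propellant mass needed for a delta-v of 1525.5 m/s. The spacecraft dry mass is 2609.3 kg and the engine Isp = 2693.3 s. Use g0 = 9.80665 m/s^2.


ve = Isp * g0 = 2693.3 * 9.80665 = 26412.250445 m/s
mass ratio = exp(dv/ve) = exp(1525.5/26412.250445) = 1.05945782
m_prop = m_dry * (mr - 1) = 2609.3 * (1.05945782 - 1)
m_prop = 155.1433 kg

155.1433 kg


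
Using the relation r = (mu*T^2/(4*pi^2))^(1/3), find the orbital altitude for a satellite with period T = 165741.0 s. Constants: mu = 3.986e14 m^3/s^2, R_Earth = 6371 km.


T = 165741.0 s
r = (mu*T^2/(4*pi^2))^(1/3) = (3.986e14 * 165741.0^2 / (4*pi^2))^(1/3)
r = 6.5214748e+07 m = 65214.7483 km
alt = r - R_E = 65214.7483 - 6371 = 58843.7483 km

58843.7483 km


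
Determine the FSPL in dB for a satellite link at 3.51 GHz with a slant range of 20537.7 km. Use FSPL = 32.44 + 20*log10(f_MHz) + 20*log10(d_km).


f = 3.51 GHz = 3510.0000 MHz
d = 20537.7 km
FSPL = 32.44 + 20*log10(3510.0000) + 20*log10(20537.7)
FSPL = 32.44 + 70.9061 + 86.2510
FSPL = 189.5972 dB

189.5972 dB


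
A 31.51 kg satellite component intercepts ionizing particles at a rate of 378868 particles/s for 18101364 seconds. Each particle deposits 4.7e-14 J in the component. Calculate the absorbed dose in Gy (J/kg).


Total energy deposited = rate * time * E_per
  = 378868 * 18101364 * 4.7e-14 = 0.3223273 J
Dose = E_total / mass = 0.3223273 / 31.51
Dose = 0.01022937 Gy

0.0102 Gy


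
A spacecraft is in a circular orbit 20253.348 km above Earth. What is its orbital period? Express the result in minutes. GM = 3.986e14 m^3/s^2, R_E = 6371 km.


r = 26624.3480 km = 2.6624348e+07 m
T = 2*pi*sqrt(r^3/mu) = 2*pi*sqrt(1.8872826e+22 / 3.986e14)
T = 43234.4256 s = 720.5738 min

720.5738 minutes


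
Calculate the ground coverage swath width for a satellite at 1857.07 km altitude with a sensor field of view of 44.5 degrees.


FOV = 44.5 deg = 0.7766715 rad
swath = 2 * alt * tan(FOV/2) = 2 * 1857.07 * tan(0.3883358)
swath = 2 * 1857.07 * 0.4091108
swath = 1519.4948 km

1519.4948 km


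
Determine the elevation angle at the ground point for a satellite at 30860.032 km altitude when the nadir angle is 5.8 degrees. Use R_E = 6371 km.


r = R_E + alt = 37231.0320 km
Law of sines in the satellite / Earth-center / ground-point triangle:
  sin(nadir)/R_E = sin(90 + el)/r  =>  cos(el) = (r/R_E)*sin(nadir)
cos(el) = (37231.0320 / 6371.0000) * sin(5.8 deg) = 0.5905557
el = arccos(0.5905557) = 53.8035 deg
(Earth-central angle = 90 - nadir - el = 30.3965 deg)

53.8035 degrees


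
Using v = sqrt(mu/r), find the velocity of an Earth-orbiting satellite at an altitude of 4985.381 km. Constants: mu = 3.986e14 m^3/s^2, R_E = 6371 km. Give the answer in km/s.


r = R_E + alt = 6371.0 + 4985.381 = 11356.3810 km = 1.1356381e+07 m
v = sqrt(mu/r) = sqrt(3.986e14 / 1.1356381e+07) = 5924.4586 m/s = 5.9245 km/s

5.9245 km/s


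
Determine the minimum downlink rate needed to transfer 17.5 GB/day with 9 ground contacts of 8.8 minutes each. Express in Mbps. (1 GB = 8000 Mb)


total contact time = 9 * 8.8 * 60 = 4752.0000 s
data = 17.5 GB = 140000.0000 Mb
rate = 140000.0000 / 4752.0000 = 29.4613 Mbps

29.4613 Mbps


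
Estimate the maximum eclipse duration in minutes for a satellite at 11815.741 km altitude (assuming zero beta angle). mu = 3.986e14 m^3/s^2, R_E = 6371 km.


r = 18186.7410 km
T = 406.8106 min
Eclipse fraction = arcsin(R_E/r)/pi = arcsin(6371.0000/18186.7410)/pi
= arcsin(0.3503102)/pi = 0.1139238
Eclipse duration = 0.1139238 * 406.8106 = 46.3454 min

46.3454 minutes


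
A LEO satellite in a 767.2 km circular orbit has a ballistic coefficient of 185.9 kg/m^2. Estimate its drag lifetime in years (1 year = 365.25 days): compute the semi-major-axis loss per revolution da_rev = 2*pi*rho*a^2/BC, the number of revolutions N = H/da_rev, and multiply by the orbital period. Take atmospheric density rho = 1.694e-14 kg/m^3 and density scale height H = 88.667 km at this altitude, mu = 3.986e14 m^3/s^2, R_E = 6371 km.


a = R_E + alt = 7138.2000 km = 7.1382e+06 m
da_rev = 2*pi*rho*a^2/BC = 2*pi*1.694e-14*(7.1382e+06)^2/185.9 = 0.0291736863 m per revolution
N = H/da_rev = 88667.0000 m / 0.0291736863 m = 3.03928e+06 revolutions
P = 2*pi*sqrt(a^3/mu) = 6001.9765 s
lifetime = N*P = 3.03928e+06 * 6001.9765 = 1.8241687e+10 s = 211130.6344 days
years = 211130.6344 / 365.25 = 578.0442 years

578.0442 years


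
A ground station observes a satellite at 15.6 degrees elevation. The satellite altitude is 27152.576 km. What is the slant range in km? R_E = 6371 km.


h = 27152.576 km, el = 15.6 deg
d = -R_E*sin(el) + sqrt((R_E*sin(el))^2 + 2*R_E*h + h^2)
d = -6371.0000*sin(0.2722714) + sqrt((6371.0000*0.2689198)^2 + 2*6371.0000*27152.576 + 27152.576^2)
d = 31243.8941 km

31243.8941 km


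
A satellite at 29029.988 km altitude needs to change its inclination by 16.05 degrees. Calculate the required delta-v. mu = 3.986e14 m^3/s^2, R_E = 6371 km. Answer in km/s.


r = 35400.9880 km = 3.5400988e+07 m
V = sqrt(mu/r) = 3355.5287 m/s
di = 16.05 deg = 0.2801253 rad
dV = 2*V*sin(di/2) = 2*3355.5287*sin(0.1400627)
dV = 936.8983 m/s = 0.9368983 km/s

0.9369 km/s
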